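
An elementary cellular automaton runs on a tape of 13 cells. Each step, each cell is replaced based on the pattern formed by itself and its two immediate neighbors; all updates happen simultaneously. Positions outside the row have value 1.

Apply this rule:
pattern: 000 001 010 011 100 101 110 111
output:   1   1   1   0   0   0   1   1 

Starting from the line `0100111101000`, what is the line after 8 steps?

0101011101011
0101001101001
0101010101010
0101010101010  (fixed point — unchanged through step 8)

0101010101010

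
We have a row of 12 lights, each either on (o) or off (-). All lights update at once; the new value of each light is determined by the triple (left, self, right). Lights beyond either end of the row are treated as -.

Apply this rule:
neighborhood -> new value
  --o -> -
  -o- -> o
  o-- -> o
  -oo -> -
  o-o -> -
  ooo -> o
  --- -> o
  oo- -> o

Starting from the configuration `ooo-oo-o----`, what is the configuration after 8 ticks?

tick 1: -oo--o-ooooo
tick 2: --oo-o--oooo
tick 3: o--o-oo--ooo
tick 4: oo-o--oo--oo
tick 5: -o-oo--oo--o
tick 6: -o--oo--oo-o
tick 7: -oo--oo--o-o
tick 8: --oo--oo-o-o

--oo--oo-o-o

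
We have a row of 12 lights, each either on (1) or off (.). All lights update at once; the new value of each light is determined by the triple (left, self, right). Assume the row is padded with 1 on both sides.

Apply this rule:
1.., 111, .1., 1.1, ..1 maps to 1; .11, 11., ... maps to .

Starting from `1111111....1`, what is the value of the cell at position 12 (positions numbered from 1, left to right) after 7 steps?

111111.1..1.
11111.111111
1111.1.11111
111.111.1111
11.1.1.1.111
1.1111111.11
.1.11111.1.1
position 12 holds 1

1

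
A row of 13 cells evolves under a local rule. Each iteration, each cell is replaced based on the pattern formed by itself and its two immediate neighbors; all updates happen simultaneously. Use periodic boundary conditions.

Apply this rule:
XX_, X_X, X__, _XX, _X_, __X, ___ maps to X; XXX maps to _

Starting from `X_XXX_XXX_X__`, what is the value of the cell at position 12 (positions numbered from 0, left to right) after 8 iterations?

_

XXX_XXX_XXXXX
__XXX_XXX____
XXX_XXX_XXXXX  (repeats iteration 1; period 2)
iteration 8: __XXX_XXX____
position 12 holds _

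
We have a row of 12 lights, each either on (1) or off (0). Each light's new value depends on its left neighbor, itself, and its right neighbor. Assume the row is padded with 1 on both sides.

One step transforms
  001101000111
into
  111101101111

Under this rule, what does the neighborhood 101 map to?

0

At position 4 the neighborhood is 101; the next row has 0 there.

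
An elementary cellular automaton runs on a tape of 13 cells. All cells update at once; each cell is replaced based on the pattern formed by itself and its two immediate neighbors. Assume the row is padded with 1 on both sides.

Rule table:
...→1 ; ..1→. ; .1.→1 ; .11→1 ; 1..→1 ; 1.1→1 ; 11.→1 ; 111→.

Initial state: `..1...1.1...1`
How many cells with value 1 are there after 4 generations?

9

1.111.11111.1
111.111...111
..111.111.1..
1.1.111.1111.
count of 1: 9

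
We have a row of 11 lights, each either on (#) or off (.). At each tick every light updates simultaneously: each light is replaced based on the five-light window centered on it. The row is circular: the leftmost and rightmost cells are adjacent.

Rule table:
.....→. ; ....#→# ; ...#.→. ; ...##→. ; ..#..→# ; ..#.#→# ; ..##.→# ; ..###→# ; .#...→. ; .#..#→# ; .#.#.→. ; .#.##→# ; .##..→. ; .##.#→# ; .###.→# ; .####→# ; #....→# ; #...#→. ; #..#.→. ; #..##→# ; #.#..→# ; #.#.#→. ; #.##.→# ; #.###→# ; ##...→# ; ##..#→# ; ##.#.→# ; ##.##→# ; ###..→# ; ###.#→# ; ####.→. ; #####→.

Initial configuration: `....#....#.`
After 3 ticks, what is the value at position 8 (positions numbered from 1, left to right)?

.

#.#.#.##.#.
.....####..
...#.##.###
position 8 holds .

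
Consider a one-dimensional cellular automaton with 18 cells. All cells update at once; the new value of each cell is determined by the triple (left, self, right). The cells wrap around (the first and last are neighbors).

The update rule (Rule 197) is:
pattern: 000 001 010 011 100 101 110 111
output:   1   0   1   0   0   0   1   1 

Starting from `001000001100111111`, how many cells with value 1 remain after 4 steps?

step 1: 001011100100011111
step 2: 001001100101001111
step 3: 001000100101000111
step 4: 001010100101010011
count of 1: 8

8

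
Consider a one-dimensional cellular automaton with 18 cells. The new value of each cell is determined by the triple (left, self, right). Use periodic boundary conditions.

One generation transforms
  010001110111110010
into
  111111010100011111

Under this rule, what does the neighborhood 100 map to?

At position 2 the neighborhood is 100; the next row has 1 there.

1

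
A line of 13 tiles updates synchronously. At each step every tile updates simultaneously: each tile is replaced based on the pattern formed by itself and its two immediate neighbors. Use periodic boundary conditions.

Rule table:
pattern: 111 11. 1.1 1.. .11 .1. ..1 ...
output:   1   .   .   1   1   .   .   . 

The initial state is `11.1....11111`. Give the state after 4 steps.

1...1...11111
.1...1..11111
..1...1.1111.
...1....111.1

...1....111.1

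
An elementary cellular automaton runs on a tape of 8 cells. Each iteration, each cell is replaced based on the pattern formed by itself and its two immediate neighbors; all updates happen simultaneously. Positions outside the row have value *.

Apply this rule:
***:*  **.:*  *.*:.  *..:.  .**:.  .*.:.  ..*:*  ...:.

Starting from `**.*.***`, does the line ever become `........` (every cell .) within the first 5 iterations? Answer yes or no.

no

**....**
**...*.*
**..*...
**.*...*
**....*.
iteration 5 is **....*., still not uniform .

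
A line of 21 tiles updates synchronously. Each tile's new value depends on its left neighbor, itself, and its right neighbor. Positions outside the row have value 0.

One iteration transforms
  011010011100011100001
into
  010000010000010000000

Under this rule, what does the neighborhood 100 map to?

0

At position 5 the neighborhood is 100; the next row has 0 there.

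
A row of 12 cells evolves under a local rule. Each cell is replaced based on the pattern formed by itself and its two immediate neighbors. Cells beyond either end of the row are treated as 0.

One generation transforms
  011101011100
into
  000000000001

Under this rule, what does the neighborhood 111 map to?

At position 2 the neighborhood is 111; the next row has 0 there.

0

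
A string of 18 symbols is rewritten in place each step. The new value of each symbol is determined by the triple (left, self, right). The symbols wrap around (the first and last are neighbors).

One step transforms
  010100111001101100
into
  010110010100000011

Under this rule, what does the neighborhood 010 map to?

At position 1 the neighborhood is 010; the next row has 1 there.

1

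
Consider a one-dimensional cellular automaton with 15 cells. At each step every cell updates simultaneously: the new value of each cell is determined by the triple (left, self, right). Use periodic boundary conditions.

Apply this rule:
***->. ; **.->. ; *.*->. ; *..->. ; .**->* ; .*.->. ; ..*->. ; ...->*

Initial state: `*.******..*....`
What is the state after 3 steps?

..*.*..........

step 1: ..*.........**.
step 2: *...*******.*..
step 3: ..*.*..........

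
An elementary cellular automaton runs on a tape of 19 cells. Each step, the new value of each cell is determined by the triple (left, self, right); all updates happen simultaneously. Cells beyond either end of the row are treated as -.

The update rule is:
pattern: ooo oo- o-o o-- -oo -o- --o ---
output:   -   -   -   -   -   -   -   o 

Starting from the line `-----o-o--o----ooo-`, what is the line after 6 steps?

oooo--------oo-----
-----oooooo----oooo
oooo--------oo-----  (repeats step 1; period 2)
step 6: -----oooooo----oooo

-----oooooo----oooo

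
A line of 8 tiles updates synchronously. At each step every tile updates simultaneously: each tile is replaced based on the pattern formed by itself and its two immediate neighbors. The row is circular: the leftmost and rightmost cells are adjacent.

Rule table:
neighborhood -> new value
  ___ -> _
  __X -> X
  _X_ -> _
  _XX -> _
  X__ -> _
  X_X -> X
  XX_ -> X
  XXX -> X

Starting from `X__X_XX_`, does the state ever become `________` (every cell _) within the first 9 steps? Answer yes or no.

no

__X_X_XX
_X_X_X_X
X_X_X_X_
_X_X_X_X  (repeats step 2; period 2)
step 9: X_X_X_X_
step 9 is X_X_X_X_, still not uniform _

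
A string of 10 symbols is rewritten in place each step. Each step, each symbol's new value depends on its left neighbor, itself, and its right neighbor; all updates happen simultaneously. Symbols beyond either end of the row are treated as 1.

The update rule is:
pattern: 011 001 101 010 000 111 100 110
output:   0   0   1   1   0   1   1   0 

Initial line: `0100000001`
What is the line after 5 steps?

1111111000

1110000000
1101000000
1011100000
0101010000
1111111000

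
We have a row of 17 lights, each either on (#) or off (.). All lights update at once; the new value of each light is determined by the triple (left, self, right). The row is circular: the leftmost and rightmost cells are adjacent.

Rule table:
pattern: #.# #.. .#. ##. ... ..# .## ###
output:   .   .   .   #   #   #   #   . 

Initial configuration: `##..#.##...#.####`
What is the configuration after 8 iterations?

.#.#..##.##..#...
#....###.##.#..##
#.####.#.##...##.
..#..#...##.####.
##..#..####.#..#.
##.#..##..#...#..
##...###.#..##..#
.#.###.#...###.##

.#.###.#...###.##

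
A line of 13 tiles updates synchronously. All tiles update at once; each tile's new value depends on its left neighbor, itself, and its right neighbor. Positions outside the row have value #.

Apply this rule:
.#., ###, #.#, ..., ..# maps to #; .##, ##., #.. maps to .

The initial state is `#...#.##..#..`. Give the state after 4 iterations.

##..###.##.##

iteration 1: ..####...##.#
iteration 2: .#.##..##..#.
iteration 3: ###...#...###
iteration 4: ##..###.##.##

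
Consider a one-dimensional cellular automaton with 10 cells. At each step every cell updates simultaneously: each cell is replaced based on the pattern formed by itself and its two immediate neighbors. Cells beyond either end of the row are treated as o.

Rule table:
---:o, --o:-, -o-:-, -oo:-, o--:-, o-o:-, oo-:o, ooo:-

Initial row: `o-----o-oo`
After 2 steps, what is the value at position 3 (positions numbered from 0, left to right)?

-

o-ooo-----
o---o-ooo-
position 3 holds -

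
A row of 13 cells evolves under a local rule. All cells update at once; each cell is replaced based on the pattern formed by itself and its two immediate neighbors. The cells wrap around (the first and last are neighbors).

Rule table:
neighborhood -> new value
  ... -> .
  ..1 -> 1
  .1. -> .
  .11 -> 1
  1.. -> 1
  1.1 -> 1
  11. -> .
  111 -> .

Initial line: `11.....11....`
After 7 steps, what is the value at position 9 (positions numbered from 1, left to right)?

step 1: 1.1...11.1..1
step 2: .1.1.11.1.111
step 3: 1.1.11.1.11..
step 4: .1.11.1.11.11
step 5: 1.11.1.11.11.
step 6: .11.1.11.11.1
step 7: 11.1.11.11.1.
position 9 holds 1

1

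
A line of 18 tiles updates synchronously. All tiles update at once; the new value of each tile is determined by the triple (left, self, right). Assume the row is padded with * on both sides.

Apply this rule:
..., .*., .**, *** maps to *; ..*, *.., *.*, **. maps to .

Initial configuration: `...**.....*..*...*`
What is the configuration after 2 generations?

.*.*..**..*..*.*.*

.*.*..***.*..*.*.*
.*.*..**..*..*.*.*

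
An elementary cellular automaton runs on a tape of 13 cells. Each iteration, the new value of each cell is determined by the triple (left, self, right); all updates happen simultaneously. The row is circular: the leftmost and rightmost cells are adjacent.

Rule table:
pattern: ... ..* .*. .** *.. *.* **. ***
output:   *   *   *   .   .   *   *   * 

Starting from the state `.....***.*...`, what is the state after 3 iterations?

*****.****.**
******.****.*
*******.****.

*******.****.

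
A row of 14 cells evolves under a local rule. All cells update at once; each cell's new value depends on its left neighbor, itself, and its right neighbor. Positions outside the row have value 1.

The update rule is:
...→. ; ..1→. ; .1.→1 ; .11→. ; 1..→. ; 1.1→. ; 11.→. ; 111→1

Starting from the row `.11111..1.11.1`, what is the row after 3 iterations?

..111...1.....
...1....1.....
...1....1.....

...1....1.....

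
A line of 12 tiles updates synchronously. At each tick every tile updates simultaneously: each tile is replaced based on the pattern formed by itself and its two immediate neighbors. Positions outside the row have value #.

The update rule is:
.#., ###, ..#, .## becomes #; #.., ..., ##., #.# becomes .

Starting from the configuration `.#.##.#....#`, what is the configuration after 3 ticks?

.#.#.#..####

.#.#..#...##
.#.#.##..###
.#.#.#..####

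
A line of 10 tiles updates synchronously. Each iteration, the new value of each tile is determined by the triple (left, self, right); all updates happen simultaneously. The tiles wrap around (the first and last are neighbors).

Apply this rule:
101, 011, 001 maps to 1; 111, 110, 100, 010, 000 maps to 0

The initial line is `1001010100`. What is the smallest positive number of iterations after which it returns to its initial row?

10

iteration 1: 0010101001
iteration 2: 0101010010
iteration 3: 1010100100
iteration 4: 0101001001
iteration 5: 1010010010
iteration 6: 0100100101
iteration 7: 1001001010
iteration 8: 0010010101
iteration 9: 0100101010
iteration 10: 1001010100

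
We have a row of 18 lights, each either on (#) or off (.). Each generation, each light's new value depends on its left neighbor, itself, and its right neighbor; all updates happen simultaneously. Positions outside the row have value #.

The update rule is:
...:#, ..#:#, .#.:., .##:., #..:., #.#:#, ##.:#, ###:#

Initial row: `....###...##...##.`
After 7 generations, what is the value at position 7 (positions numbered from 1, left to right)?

generation 1: .###.##.##.#.##.##
generation 2: #.###.##.##.#.##.#
generation 3: ##.###.##.##.#.##.
generation 4: ###.###.##.##.#.##
generation 5: ####.###.##.##.#.#
generation 6: #####.###.##.##.#.
generation 7: ######.###.##.##.#
position 7 holds .

.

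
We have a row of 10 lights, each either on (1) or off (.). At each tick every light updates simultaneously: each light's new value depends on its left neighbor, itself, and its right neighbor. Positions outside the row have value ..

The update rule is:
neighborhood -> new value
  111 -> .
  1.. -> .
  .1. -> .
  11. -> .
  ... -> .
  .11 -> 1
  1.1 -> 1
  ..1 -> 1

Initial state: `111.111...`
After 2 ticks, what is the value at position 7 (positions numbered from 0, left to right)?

.

tick 1: 1..11.....
tick 2: ..11......
position 7 holds .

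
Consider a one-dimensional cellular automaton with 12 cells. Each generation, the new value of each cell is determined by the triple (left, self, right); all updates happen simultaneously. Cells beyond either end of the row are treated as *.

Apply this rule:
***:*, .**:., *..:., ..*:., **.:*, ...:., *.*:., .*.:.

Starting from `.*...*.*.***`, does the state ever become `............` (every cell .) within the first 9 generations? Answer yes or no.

yes

..........**
...........*
............
all cells are . at generation 3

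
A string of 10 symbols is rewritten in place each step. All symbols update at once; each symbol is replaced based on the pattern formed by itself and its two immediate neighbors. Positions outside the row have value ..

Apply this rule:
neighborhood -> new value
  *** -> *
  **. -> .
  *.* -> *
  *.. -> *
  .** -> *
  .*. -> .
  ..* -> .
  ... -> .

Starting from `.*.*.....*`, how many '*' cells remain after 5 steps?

step 1: ..*.*.....
step 2: ...*.*....
step 3: ....*.*...
step 4: .....*.*..
step 5: ......*.*.
count of *: 2

2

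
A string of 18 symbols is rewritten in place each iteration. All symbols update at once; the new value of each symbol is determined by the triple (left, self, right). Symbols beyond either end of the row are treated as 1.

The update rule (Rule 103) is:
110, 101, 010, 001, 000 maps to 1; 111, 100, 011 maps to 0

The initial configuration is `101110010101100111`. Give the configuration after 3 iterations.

111001011100001100

110010111110101000
010111000011111011
111001011100001100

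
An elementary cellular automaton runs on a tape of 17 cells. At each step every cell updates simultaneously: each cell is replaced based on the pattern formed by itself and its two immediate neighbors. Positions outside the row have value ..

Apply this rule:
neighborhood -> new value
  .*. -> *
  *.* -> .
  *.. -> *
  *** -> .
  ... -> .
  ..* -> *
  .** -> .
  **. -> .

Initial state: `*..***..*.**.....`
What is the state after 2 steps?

step 1: ***...***...*....
step 2: ...*.*...*.***...

...*.*...*.***...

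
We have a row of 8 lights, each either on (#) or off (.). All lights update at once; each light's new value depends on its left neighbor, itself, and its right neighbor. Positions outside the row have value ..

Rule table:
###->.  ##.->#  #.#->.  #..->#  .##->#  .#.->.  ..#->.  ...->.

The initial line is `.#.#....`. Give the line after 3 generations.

......#.

....#...
.....#..
......#.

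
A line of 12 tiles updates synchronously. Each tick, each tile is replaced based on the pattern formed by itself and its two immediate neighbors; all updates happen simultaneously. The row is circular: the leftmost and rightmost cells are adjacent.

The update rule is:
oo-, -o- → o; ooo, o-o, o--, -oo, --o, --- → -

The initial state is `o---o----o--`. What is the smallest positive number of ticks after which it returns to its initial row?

o---o----o--

1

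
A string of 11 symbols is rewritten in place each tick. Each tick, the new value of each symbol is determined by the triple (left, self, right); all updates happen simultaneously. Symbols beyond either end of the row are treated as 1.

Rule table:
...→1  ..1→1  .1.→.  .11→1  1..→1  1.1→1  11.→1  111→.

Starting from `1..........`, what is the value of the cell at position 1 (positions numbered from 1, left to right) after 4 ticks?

11111111111
...........
11111111111  (repeats tick 1; period 2)
tick 4: ...........
position 1 holds .

.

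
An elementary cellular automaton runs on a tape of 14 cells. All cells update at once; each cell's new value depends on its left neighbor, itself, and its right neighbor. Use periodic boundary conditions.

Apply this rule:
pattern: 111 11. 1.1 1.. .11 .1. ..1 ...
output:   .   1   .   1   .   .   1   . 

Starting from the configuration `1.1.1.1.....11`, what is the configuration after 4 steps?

11.11.1.....1.

1......1...1..
.1....1.1.1.11
..1..1.......1
11.11.1.....1.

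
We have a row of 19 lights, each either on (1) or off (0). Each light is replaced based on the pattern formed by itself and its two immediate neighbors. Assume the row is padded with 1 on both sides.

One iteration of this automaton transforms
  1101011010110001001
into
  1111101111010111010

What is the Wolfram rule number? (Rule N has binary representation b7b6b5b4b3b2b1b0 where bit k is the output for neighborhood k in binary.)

position 0: 111 → 1  (bit 7 = 1)
position 1: 110 → 1  (bit 6 = 1)
position 2: 101 → 1  (bit 5 = 1)
position 12: 100 → 0  (bit 4 = 0)
position 5: 011 → 0  (bit 3 = 0)
position 3: 010 → 1  (bit 2 = 1)
position 14: 001 → 1  (bit 1 = 1)
position 13: 000 → 1  (bit 0 = 1)
bits b7..b0 = 11100111 = 231

231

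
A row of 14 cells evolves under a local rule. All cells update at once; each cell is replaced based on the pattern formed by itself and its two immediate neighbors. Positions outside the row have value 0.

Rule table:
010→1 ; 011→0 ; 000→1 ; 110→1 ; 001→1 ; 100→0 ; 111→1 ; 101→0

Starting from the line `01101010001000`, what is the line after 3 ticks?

10101010101011

10101010111011
10101010011001
10101010101011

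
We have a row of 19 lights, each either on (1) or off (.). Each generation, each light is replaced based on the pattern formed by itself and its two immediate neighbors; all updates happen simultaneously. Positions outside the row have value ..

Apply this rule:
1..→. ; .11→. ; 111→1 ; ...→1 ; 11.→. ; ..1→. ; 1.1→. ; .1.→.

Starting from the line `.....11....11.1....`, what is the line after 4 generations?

generation 1: 1111....11......111
generation 2: .11..11....1111..1.
generation 3: ........11..11.....
generation 4: 1111111........1111

1111111........1111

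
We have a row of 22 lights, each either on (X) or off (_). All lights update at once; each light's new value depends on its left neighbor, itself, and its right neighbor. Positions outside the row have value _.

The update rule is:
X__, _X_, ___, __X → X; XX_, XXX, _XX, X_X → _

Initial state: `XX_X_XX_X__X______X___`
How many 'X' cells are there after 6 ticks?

8

tick 1: ___X____XXXXXXXXXXXXXX
tick 2: XXXXXXXX______________
tick 3: ________XXXXXXXXXXXXXX
tick 4: XXXXXXXX______________  (repeats tick 2; period 2)
tick 6: XXXXXXXX______________
count of X: 8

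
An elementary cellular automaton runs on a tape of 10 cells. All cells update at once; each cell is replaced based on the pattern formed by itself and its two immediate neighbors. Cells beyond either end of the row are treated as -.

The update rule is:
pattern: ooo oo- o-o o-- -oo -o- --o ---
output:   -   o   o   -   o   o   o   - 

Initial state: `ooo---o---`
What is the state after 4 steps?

ooo-ooo---

step 1: o-o--oo---
step 2: ooo-ooo---
step 3: o-ooo-o---
step 4: ooo-ooo---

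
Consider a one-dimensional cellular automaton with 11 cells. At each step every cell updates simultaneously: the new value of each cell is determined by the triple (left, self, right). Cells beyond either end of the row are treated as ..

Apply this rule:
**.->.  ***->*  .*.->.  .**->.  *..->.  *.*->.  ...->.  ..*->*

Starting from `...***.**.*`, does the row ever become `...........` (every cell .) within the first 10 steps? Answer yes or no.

..*.*......
.*.........
*..........
...........
all cells are . at step 4

yes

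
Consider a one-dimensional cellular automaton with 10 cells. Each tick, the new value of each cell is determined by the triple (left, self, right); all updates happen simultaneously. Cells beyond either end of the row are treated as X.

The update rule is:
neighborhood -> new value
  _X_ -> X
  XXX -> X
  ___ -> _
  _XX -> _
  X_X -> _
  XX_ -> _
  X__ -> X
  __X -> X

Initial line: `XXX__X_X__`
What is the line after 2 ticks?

X___X___XX

XX_XXX_XXX
X___X___XX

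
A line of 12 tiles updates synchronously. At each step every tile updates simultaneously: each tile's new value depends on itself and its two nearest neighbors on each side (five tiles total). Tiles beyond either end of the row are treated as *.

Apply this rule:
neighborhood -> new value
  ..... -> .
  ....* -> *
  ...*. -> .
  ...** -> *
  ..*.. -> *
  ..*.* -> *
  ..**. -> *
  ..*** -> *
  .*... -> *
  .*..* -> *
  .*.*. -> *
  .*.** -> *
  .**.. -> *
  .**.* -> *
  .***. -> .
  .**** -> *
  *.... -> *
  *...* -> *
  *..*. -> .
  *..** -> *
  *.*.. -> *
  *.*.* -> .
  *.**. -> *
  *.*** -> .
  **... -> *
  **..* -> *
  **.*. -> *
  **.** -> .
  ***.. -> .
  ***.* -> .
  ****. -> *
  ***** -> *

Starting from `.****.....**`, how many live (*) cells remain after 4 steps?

step 1: ..**.**.****
step 2: ****.**..***
step 3: ***..*******
step 4: **.*********
count of *: 11

11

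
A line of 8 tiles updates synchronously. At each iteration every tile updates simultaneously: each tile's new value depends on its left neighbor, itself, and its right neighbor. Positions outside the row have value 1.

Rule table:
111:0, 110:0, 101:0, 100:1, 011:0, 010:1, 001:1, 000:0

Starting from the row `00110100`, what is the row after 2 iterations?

iteration 1: 11000111
iteration 2: 00101000

00101000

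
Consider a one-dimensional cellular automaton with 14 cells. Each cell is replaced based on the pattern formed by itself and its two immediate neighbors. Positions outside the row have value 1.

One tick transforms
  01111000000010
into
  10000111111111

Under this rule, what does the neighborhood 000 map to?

At position 6 the neighborhood is 000; the next row has 1 there.

1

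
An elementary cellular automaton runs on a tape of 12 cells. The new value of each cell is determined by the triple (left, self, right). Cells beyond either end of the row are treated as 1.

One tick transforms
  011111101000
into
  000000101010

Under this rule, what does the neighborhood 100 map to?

0

At position 9 the neighborhood is 100; the next row has 0 there.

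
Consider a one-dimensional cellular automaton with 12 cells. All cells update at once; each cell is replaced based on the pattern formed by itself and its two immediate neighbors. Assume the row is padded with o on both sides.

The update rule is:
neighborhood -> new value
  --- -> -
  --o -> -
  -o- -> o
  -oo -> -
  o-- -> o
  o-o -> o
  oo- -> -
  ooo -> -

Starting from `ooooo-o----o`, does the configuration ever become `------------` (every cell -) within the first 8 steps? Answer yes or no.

no

step 1: -----ooo----
step 2: o-------o---
step 3: -o------oo--
step 4: ooo-------o-
step 5: ---o------oo
step 6: o--oo-------
step 7: -o---o------
step 8: ooo--oo-----
step 8 is ooo--oo-----, still not uniform -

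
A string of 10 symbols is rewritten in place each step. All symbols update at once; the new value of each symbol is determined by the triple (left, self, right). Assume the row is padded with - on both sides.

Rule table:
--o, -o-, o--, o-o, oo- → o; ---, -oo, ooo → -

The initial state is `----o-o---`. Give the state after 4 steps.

o--ooooo-o

step 1: ---ooooo--
step 2: --o----oo-
step 3: -ooo--o-oo
step 4: o--ooooo-o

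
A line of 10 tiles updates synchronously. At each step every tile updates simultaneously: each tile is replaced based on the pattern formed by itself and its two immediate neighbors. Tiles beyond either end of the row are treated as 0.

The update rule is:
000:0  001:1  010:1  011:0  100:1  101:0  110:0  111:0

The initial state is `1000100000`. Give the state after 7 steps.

1101110000
0000001000
0000011100
0000100010
0001110111
0010000000
0111000000

0111000000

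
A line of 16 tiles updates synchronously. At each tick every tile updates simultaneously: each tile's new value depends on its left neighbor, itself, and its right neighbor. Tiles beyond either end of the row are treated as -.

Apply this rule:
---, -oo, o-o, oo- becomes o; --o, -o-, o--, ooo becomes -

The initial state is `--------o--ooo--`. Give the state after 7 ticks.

ooooooo----o-o-o
o-----o-oo--o-o-
--ooo--ooo---o--
o-o-o--o-o-o---o
-o-o----o-o--o--
--o--oo--o-----o
o----oo----ooo--

o----oo----ooo--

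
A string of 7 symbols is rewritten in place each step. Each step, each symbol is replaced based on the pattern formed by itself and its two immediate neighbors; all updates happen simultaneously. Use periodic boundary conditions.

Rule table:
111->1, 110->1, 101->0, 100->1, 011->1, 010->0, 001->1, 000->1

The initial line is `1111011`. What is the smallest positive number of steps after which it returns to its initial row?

1

step 1: 1111011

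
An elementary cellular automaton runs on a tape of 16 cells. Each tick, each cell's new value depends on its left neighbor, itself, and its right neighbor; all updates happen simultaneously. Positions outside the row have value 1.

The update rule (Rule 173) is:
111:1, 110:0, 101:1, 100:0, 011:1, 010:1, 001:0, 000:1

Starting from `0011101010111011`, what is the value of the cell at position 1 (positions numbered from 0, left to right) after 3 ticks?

tick 1: 0011011111110111
tick 2: 0010111111101111
tick 3: 0011111111011111
position 1 holds 0

0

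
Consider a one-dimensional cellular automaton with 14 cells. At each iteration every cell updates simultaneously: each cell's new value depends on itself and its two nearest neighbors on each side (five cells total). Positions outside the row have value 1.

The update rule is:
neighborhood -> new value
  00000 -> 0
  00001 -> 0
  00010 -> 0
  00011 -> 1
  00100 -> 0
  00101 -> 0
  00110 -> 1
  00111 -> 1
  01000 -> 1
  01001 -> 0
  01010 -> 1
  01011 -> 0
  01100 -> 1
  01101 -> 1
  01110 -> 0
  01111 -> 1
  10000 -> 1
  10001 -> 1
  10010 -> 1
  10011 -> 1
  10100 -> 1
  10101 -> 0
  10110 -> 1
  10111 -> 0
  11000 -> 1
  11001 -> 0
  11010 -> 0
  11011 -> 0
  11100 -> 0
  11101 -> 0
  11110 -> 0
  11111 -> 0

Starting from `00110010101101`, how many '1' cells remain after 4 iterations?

iteration 1: 01110101001100
iteration 2: 00000011011101
iteration 3: 11000111000000
iteration 4: 00111100110001
count of 1: 7

7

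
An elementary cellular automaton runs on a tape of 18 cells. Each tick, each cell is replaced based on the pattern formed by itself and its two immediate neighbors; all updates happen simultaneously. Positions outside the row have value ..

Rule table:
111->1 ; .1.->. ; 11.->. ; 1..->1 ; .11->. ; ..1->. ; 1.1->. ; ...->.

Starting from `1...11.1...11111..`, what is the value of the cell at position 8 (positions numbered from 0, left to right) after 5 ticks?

.

tick 1: .1......1...111.1.
tick 2: ..1......1...1...1
tick 3: ...1......1...1...
tick 4: ....1......1...1..
tick 5: .....1......1...1.
position 8 holds .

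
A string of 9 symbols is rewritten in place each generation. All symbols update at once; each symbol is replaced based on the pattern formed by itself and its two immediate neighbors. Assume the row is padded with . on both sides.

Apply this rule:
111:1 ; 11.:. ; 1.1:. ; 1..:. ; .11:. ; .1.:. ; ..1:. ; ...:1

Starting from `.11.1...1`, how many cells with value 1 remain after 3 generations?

generation 1: ......1..
generation 2: 11111...1
generation 3: .111..1..
count of 1: 4

4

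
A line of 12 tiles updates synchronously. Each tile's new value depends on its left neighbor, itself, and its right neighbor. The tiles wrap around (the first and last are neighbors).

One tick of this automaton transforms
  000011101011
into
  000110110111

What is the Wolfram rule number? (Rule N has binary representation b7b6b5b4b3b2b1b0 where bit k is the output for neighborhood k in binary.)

position 5: 111 → 0  (bit 7 = 0)
position 6: 110 → 1  (bit 6 = 1)
position 7: 101 → 1  (bit 5 = 1)
position 0: 100 → 0  (bit 4 = 0)
position 4: 011 → 1  (bit 3 = 1)
position 8: 010 → 0  (bit 2 = 0)
position 3: 001 → 1  (bit 1 = 1)
position 1: 000 → 0  (bit 0 = 0)
bits b7..b0 = 01101010 = 106

106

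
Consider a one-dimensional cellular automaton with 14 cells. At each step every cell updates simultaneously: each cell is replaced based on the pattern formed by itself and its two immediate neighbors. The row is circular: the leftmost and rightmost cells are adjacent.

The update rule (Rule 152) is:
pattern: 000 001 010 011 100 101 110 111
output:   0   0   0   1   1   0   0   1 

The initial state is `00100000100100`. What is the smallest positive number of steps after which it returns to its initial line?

14

00010000010010
00001000001001
10000100000100
01000010000010
00100001000001
10010000100000
01001000010000
00100100001000
00010010000100
00001001000010
00000100100001
10000010010000
01000001001000
00100000100100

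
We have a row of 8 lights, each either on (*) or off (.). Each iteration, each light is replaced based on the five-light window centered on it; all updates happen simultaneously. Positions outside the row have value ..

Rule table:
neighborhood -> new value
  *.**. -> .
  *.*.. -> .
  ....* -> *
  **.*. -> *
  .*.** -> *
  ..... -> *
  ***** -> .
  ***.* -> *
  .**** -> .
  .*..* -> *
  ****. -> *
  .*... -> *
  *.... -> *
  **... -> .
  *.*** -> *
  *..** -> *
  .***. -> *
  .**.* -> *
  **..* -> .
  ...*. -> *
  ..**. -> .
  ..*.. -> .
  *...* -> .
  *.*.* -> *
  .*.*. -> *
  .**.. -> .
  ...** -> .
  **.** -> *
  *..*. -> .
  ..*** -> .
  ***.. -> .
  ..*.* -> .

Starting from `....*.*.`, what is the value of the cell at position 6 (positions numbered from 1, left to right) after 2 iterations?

*

****.*.*
..*****.
position 6 holds *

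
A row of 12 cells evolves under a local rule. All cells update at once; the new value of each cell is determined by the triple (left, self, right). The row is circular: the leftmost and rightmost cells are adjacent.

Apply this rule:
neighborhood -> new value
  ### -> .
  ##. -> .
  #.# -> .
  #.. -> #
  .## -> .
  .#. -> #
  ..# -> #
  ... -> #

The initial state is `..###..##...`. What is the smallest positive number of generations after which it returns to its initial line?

##...##..###
..###..##...

2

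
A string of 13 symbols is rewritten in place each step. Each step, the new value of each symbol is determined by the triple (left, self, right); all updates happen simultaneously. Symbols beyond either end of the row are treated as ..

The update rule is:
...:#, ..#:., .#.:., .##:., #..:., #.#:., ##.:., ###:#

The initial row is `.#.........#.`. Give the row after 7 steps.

...#######...
##..#####..##
.....###.....
####..#..####
.##.......##.
....#####....
###..###..###

###..###..###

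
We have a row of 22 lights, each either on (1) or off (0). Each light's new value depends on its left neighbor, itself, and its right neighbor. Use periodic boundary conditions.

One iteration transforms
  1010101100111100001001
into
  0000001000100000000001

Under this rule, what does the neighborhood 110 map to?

At position 0 the neighborhood is 110; the next row has 0 there.

0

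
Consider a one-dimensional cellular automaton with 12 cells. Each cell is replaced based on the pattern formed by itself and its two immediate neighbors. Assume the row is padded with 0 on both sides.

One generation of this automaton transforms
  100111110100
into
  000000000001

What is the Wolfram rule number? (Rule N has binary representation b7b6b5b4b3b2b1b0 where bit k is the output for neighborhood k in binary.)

1

position 4: 111 → 0  (bit 7 = 0)
position 7: 110 → 0  (bit 6 = 0)
position 8: 101 → 0  (bit 5 = 0)
position 1: 100 → 0  (bit 4 = 0)
position 3: 011 → 0  (bit 3 = 0)
position 0: 010 → 0  (bit 2 = 0)
position 2: 001 → 0  (bit 1 = 0)
position 11: 000 → 1  (bit 0 = 1)
bits b7..b0 = 00000001 = 1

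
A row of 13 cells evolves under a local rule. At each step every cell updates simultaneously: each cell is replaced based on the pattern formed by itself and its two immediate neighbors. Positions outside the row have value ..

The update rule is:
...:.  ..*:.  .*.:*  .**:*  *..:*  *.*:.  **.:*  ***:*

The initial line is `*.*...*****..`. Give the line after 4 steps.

*.***.*******

*.**..******.
*.***.*******
*.***.*******  (fixed point — unchanged through step 4)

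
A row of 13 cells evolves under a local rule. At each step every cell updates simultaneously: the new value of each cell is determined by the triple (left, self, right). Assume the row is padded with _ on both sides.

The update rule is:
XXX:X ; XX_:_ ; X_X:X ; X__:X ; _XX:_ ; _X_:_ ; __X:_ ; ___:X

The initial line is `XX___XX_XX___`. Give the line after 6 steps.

__XX__X__X___

__XX___X__XXX
X___XX__X__X_
_XX___X__X__X
___XX__X__X__
XX___X__X__XX
__XX__X__X___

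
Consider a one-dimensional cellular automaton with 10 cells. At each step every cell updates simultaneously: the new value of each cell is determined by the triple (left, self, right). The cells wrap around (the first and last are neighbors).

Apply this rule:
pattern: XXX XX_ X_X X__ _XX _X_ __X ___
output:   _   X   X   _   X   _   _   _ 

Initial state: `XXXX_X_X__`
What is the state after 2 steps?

step 1: X__XX_X___
step 2: ___XXX____

___XXX____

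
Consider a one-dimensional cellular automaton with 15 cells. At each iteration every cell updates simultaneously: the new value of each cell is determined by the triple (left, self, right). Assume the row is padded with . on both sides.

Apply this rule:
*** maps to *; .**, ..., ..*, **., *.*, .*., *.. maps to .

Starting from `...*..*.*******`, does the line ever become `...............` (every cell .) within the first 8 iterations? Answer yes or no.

.........*****.
..........***..
...........*...
...............
all cells are . at iteration 4

yes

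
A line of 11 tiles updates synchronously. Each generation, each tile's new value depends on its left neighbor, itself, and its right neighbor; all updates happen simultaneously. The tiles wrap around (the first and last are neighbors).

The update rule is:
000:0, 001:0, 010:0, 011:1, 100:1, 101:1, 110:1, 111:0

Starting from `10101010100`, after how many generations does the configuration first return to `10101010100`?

11

01010101010
00101010101
10010101010
01001010101
10100101010
01010010101
10101001010
01010100101
10101010010
01010101001
10101010100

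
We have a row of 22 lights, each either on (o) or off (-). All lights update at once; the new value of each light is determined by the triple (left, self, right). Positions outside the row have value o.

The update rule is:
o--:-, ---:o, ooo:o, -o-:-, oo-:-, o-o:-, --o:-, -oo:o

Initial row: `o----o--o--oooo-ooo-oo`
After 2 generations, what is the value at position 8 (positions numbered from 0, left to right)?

o

--oo-------ooo--oo--oo
--o--ooooo-oo---o---oo
position 8 holds o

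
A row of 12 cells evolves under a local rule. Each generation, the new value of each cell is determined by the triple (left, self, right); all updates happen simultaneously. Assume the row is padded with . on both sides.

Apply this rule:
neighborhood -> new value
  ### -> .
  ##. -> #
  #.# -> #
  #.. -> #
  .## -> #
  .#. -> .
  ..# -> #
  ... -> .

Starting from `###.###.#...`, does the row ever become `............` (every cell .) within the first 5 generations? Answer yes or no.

no

#.###.##.#..
.##.#####.#.
#####...##.#
#...##.####.
.#.#####..##
generation 5 is .#.#####..##, still not uniform .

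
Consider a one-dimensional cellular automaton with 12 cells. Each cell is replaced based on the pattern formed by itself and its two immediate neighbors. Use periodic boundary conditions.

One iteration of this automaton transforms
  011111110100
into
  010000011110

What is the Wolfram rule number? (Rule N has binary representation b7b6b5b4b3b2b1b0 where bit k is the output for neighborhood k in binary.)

position 2: 111 → 0  (bit 7 = 0)
position 7: 110 → 1  (bit 6 = 1)
position 8: 101 → 1  (bit 5 = 1)
position 10: 100 → 1  (bit 4 = 1)
position 1: 011 → 1  (bit 3 = 1)
position 9: 010 → 1  (bit 2 = 1)
position 0: 001 → 0  (bit 1 = 0)
position 11: 000 → 0  (bit 0 = 0)
bits b7..b0 = 01111100 = 124

124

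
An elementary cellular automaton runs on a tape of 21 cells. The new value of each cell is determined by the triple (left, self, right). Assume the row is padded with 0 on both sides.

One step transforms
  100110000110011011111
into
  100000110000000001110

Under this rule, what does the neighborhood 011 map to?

0

At position 3 the neighborhood is 011; the next row has 0 there.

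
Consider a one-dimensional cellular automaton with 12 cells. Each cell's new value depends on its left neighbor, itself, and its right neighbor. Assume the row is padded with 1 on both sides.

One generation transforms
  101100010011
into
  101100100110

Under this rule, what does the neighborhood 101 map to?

At position 1 the neighborhood is 101; the next row has 0 there.

0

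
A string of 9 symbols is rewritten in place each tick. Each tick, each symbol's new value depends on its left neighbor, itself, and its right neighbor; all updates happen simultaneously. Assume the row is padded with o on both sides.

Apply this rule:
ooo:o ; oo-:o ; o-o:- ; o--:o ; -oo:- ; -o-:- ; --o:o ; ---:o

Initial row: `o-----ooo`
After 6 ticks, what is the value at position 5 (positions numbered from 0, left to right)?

oooooo-oo
oooooo--o
oooooooo-
oooooooo-  (fixed point — unchanged through tick 6)
position 5 holds o

o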